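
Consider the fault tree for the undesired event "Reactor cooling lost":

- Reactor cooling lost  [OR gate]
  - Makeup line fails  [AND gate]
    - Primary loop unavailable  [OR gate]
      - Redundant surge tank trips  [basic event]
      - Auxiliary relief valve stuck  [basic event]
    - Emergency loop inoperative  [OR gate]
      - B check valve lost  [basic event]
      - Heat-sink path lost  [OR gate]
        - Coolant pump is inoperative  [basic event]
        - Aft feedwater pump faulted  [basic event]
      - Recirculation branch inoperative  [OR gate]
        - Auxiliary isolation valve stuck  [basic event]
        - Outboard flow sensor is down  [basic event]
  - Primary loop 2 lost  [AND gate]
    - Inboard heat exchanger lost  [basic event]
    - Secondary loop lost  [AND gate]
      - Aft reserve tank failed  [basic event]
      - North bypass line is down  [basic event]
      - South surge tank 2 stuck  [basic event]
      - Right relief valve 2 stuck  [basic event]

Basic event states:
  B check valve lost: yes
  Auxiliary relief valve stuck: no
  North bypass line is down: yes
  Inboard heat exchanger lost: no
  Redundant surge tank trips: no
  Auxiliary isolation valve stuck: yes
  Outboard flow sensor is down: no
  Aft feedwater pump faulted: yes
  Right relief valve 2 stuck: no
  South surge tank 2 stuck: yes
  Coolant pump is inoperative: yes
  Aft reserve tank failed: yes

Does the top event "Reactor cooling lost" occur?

No

Primary loop unavailable [OR]: Redundant surge tank trips=not, Auxiliary relief valve stuck=not → no input occurs → does not occur.
Heat-sink path lost [OR]: Coolant pump is inoperative=occurs, Aft feedwater pump faulted=occurs → at least one input occurs → occurs.
Recirculation branch inoperative [OR]: Auxiliary isolation valve stuck=occurs, Outboard flow sensor is down=not → at least one input occurs → occurs.
Emergency loop inoperative [OR]: B check valve lost=occurs, Heat-sink path lost=occurs, Recirculation branch inoperative=occurs → at least one input occurs → occurs.
Makeup line fails [AND]: Primary loop unavailable=not, Emergency loop inoperative=occurs → not all inputs occur → does not occur.
Secondary loop lost [AND]: Aft reserve tank failed=occurs, North bypass line is down=occurs, South surge tank 2 stuck=occurs, Right relief valve 2 stuck=not → not all inputs occur → does not occur.
Primary loop 2 lost [AND]: Inboard heat exchanger lost=not, Secondary loop lost=not → not all inputs occur → does not occur.
Reactor cooling lost [OR]: Makeup line fails=not, Primary loop 2 lost=not → no input occurs → does not occur.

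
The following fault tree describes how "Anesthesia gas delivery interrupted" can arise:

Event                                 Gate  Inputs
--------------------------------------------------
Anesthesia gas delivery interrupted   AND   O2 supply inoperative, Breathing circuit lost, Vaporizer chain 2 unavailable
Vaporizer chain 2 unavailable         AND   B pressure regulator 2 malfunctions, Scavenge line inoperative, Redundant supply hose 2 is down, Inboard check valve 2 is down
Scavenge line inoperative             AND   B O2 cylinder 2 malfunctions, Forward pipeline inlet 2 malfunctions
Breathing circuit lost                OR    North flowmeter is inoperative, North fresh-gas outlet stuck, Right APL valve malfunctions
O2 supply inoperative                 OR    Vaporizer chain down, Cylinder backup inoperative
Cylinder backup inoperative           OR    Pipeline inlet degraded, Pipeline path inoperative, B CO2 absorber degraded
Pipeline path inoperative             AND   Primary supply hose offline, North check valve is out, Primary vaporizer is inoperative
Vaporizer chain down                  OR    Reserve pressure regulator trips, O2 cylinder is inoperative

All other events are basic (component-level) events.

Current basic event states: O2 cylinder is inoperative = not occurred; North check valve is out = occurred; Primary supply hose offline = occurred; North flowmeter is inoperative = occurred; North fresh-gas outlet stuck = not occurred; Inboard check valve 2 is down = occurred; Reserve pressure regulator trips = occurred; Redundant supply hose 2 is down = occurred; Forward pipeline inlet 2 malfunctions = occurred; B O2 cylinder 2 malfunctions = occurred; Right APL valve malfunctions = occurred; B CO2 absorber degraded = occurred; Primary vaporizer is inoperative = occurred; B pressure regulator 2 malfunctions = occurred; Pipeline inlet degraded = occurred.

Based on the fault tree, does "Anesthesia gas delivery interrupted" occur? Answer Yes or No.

Yes

Vaporizer chain down [OR]: Reserve pressure regulator trips=occurs, O2 cylinder is inoperative=not → at least one input occurs → occurs.
Pipeline path inoperative [AND]: Primary supply hose offline=occurs, North check valve is out=occurs, Primary vaporizer is inoperative=occurs → all inputs occur → occurs.
Cylinder backup inoperative [OR]: Pipeline inlet degraded=occurs, Pipeline path inoperative=occurs, B CO2 absorber degraded=occurs → at least one input occurs → occurs.
O2 supply inoperative [OR]: Vaporizer chain down=occurs, Cylinder backup inoperative=occurs → at least one input occurs → occurs.
Breathing circuit lost [OR]: North flowmeter is inoperative=occurs, North fresh-gas outlet stuck=not, Right APL valve malfunctions=occurs → at least one input occurs → occurs.
Scavenge line inoperative [AND]: B O2 cylinder 2 malfunctions=occurs, Forward pipeline inlet 2 malfunctions=occurs → all inputs occur → occurs.
Vaporizer chain 2 unavailable [AND]: B pressure regulator 2 malfunctions=occurs, Scavenge line inoperative=occurs, Redundant supply hose 2 is down=occurs, Inboard check valve 2 is down=occurs → all inputs occur → occurs.
Anesthesia gas delivery interrupted [AND]: O2 supply inoperative=occurs, Breathing circuit lost=occurs, Vaporizer chain 2 unavailable=occurs → all inputs occur → occurs.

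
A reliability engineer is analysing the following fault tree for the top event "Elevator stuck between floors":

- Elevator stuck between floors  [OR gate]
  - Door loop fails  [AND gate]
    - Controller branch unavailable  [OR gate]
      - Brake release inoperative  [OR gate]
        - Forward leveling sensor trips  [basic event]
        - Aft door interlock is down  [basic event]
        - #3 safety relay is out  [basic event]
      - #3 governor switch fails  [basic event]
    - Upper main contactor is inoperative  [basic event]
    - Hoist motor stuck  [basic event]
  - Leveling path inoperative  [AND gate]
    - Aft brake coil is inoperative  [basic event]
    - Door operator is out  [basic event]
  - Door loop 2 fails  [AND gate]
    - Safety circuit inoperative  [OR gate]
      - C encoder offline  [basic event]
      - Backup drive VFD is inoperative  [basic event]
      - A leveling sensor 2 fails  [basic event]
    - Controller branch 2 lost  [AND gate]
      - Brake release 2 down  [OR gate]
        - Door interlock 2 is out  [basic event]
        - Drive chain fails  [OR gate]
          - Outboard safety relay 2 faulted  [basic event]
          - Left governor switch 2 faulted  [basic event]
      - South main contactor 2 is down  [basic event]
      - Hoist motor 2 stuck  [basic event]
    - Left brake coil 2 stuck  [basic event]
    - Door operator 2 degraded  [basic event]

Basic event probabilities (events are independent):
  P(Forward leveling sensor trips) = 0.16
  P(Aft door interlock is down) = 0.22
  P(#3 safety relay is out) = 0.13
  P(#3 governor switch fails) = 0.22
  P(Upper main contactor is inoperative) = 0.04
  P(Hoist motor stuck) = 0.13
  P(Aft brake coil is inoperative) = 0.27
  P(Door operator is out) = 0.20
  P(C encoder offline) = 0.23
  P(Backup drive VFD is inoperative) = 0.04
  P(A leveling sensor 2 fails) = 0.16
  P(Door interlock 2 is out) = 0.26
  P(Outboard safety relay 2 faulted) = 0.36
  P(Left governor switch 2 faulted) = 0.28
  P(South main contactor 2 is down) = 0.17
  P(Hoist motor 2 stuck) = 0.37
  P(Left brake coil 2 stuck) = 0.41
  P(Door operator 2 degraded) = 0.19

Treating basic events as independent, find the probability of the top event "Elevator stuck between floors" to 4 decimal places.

0.0579

P(Brake release inoperative) [OR] = 1 − (1−0.16) × (1−0.22) × (1−0.13) = 0.429976
P(Controller branch unavailable) [OR] = 1 − (1−0.429976) × (1−0.22) = 0.555381
P(Door loop fails) [AND] = 0.555381 × 0.04 × 0.13 = 0.002888
P(Leveling path inoperative) [AND] = 0.27 × 0.20 = 0.054000
P(Safety circuit inoperative) [OR] = 1 − (1−0.23) × (1−0.04) × (1−0.16) = 0.379072
P(Drive chain fails) [OR] = 1 − (1−0.36) × (1−0.28) = 0.539200
P(Brake release 2 down) [OR] = 1 − (1−0.26) × (1−0.539200) = 0.659008
P(Controller branch 2 lost) [AND] = 0.659008 × 0.17 × 0.37 = 0.041452
P(Door loop 2 fails) [AND] = 0.379072 × 0.041452 × 0.41 × 0.19 = 0.001224
P(Elevator stuck between floors) [OR] = 1 − (1−0.002888) × (1−0.054000) × (1−0.001224) = 0.057887
Rounded to 4 decimal places: P(Elevator stuck between floors) ≈ 0.0579.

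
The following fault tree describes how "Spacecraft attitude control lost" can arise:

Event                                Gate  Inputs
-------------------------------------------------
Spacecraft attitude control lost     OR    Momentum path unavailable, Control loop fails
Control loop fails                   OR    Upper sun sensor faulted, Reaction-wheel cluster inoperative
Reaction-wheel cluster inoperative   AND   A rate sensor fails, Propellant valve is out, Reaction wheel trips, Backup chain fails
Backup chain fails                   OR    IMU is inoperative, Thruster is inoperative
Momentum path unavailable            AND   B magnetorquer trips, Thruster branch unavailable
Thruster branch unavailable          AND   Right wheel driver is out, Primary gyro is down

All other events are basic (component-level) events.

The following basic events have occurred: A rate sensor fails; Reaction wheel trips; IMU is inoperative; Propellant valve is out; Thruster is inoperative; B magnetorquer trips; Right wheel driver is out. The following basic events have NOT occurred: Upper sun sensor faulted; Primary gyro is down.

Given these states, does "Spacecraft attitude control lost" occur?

Thruster branch unavailable [AND]: Right wheel driver is out=occurs, Primary gyro is down=not → not all inputs occur → does not occur.
Momentum path unavailable [AND]: B magnetorquer trips=occurs, Thruster branch unavailable=not → not all inputs occur → does not occur.
Backup chain fails [OR]: IMU is inoperative=occurs, Thruster is inoperative=occurs → at least one input occurs → occurs.
Reaction-wheel cluster inoperative [AND]: A rate sensor fails=occurs, Propellant valve is out=occurs, Reaction wheel trips=occurs, Backup chain fails=occurs → all inputs occur → occurs.
Control loop fails [OR]: Upper sun sensor faulted=not, Reaction-wheel cluster inoperative=occurs → at least one input occurs → occurs.
Spacecraft attitude control lost [OR]: Momentum path unavailable=not, Control loop fails=occurs → at least one input occurs → occurs.

Yes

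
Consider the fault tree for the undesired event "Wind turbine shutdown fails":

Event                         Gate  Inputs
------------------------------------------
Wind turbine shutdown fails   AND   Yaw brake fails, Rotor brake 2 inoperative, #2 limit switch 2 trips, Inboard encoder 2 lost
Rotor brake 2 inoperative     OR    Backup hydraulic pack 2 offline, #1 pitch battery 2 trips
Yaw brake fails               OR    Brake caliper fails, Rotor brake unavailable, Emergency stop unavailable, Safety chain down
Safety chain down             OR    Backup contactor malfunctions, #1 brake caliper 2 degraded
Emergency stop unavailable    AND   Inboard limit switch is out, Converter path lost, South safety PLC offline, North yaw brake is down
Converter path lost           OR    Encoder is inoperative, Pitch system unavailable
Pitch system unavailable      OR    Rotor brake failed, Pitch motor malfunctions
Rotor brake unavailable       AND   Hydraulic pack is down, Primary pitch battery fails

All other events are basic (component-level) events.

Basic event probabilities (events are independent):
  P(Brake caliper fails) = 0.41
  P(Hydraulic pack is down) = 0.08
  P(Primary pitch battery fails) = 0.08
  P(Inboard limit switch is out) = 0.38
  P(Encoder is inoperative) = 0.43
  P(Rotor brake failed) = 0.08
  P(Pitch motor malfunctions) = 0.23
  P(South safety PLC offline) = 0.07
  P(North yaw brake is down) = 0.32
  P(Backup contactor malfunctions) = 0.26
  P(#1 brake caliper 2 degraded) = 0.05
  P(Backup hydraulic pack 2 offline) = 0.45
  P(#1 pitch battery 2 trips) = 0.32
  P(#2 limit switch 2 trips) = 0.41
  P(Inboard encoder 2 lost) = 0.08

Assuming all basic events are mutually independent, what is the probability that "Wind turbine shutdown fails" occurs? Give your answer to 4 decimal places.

P(Rotor brake unavailable) [AND] = 0.08 × 0.08 = 0.006400
P(Pitch system unavailable) [OR] = 1 − (1−0.08) × (1−0.23) = 0.291600
P(Converter path lost) [OR] = 1 − (1−0.43) × (1−0.291600) = 0.596212
P(Emergency stop unavailable) [AND] = 0.38 × 0.596212 × 0.07 × 0.32 = 0.005075
P(Safety chain down) [OR] = 1 − (1−0.26) × (1−0.05) = 0.297000
P(Yaw brake fails) [OR] = 1 − (1−0.41) × (1−0.006400) × (1−0.005075) × (1−0.297000) = 0.589976
P(Rotor brake 2 inoperative) [OR] = 1 − (1−0.45) × (1−0.32) = 0.626000
P(Wind turbine shutdown fails) [AND] = 0.589976 × 0.626000 × 0.41 × 0.08 = 0.012114
Rounded to 4 decimal places: P(Wind turbine shutdown fails) ≈ 0.0121.

0.0121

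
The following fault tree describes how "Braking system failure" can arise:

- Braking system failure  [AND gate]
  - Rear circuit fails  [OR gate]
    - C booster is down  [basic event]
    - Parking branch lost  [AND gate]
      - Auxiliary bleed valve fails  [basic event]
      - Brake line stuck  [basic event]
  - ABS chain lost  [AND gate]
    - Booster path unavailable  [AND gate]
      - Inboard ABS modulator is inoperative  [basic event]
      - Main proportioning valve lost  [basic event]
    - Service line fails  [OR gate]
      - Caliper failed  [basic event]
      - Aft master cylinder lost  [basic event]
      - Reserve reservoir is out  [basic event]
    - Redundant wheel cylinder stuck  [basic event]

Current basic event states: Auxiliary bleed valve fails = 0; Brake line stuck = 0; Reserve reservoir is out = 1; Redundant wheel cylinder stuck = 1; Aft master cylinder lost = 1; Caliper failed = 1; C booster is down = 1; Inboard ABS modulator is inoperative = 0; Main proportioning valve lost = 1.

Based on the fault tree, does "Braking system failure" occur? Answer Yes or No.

No

Parking branch lost [AND]: Auxiliary bleed valve fails=not, Brake line stuck=not → not all inputs occur → does not occur.
Rear circuit fails [OR]: C booster is down=occurs, Parking branch lost=not → at least one input occurs → occurs.
Booster path unavailable [AND]: Inboard ABS modulator is inoperative=not, Main proportioning valve lost=occurs → not all inputs occur → does not occur.
Service line fails [OR]: Caliper failed=occurs, Aft master cylinder lost=occurs, Reserve reservoir is out=occurs → at least one input occurs → occurs.
ABS chain lost [AND]: Booster path unavailable=not, Service line fails=occurs, Redundant wheel cylinder stuck=occurs → not all inputs occur → does not occur.
Braking system failure [AND]: Rear circuit fails=occurs, ABS chain lost=not → not all inputs occur → does not occur.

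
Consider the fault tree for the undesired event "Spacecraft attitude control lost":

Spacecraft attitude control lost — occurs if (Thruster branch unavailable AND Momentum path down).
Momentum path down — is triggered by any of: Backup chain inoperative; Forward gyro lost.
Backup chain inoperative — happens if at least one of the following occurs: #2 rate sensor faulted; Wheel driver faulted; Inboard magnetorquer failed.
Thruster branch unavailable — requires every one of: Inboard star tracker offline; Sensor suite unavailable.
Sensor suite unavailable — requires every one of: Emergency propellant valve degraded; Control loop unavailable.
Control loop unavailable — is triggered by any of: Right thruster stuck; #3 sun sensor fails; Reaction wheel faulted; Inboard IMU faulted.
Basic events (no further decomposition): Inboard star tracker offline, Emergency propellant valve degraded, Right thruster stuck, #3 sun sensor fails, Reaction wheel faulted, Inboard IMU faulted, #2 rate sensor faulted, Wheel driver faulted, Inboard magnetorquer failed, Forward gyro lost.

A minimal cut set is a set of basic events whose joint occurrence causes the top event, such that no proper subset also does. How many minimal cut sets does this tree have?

Control loop unavailable [OR]: union of children's cut sets → 4 cut set(s).
Sensor suite unavailable [AND]: one cut set from each child combined → 1 × 4 = 4 cut set(s).
Thruster branch unavailable [AND]: one cut set from each child combined → 1 × 4 = 4 cut set(s).
Backup chain inoperative [OR]: union of children's cut sets → 3 cut set(s).
Momentum path down [OR]: union of children's cut sets → 4 cut set(s).
Spacecraft attitude control lost [AND]: one cut set from each child combined → 4 × 4 = 16 cut set(s).

16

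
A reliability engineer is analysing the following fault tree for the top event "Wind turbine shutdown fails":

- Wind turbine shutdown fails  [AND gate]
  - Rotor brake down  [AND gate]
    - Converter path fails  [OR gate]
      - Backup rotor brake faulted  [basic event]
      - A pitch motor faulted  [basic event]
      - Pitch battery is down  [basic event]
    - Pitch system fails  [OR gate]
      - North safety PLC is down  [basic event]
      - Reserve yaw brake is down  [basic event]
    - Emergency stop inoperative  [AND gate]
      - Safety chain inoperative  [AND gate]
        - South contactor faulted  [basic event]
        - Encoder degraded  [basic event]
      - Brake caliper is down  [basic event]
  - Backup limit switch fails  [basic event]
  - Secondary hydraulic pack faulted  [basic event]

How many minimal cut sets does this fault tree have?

6

Converter path fails [OR]: union of children's cut sets → 3 cut set(s).
Pitch system fails [OR]: union of children's cut sets → 2 cut set(s).
Safety chain inoperative [AND]: one cut set from each child combined → 1 × 1 = 1 cut set(s).
Emergency stop inoperative [AND]: one cut set from each child combined → 1 × 1 = 1 cut set(s).
Rotor brake down [AND]: one cut set from each child combined → 3 × 2 × 1 = 6 cut set(s).
Wind turbine shutdown fails [AND]: one cut set from each child combined → 6 × 1 × 1 = 6 cut set(s).
Minimal cut sets: {Backup limit switch fails, Backup rotor brake faulted, Brake caliper is down, Encoder degraded, North safety PLC is down, Secondary hydraulic pack faulted, South contactor faulted}; {Backup limit switch fails, Backup rotor brake faulted, Brake caliper is down, Encoder degraded, Reserve yaw brake is down, Secondary hydraulic pack faulted, South contactor faulted}; {A pitch motor faulted, Backup limit switch fails, Brake caliper is down, Encoder degraded, North safety PLC is down, Secondary hydraulic pack faulted, South contactor faulted}; {A pitch motor faulted, Backup limit switch fails, Brake caliper is down, Encoder degraded, Reserve yaw brake is down, Secondary hydraulic pack faulted, South contactor faulted}; {Backup limit switch fails, Brake caliper is down, Encoder degraded, North safety PLC is down, Pitch battery is down, Secondary hydraulic pack faulted, South contactor faulted}; {Backup limit switch fails, Brake caliper is down, Encoder degraded, Pitch battery is down, Reserve yaw brake is down, Secondary hydraulic pack faulted, South contactor faulted}.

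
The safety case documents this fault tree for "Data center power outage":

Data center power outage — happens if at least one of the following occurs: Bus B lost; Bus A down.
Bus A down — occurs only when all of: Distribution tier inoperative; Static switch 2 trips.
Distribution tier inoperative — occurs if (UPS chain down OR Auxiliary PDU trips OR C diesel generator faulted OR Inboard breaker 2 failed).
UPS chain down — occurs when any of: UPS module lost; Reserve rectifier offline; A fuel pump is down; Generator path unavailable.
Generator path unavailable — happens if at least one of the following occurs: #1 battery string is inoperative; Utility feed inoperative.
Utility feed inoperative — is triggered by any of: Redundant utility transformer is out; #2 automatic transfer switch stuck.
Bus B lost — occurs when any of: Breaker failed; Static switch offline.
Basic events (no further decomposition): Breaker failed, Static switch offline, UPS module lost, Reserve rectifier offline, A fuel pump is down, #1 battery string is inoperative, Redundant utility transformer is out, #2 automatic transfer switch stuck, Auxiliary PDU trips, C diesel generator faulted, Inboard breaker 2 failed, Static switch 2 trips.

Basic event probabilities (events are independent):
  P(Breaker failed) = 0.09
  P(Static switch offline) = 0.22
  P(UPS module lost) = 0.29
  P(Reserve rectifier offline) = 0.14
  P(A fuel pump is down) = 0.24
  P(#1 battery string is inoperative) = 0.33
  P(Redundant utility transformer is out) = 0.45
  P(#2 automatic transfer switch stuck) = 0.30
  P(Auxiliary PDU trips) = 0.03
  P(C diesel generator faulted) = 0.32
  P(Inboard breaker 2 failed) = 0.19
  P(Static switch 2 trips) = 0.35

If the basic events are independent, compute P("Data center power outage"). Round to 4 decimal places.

P(Bus B lost) [OR] = 1 − (1−0.09) × (1−0.22) = 0.290200
P(Utility feed inoperative) [OR] = 1 − (1−0.45) × (1−0.30) = 0.615000
P(Generator path unavailable) [OR] = 1 − (1−0.33) × (1−0.615000) = 0.742050
P(UPS chain down) [OR] = 1 − (1−0.29) × (1−0.14) × (1−0.24) × (1−0.742050) = 0.880297
P(Distribution tier inoperative) [OR] = 1 − (1−0.880297) × (1−0.03) × (1−0.32) × (1−0.19) = 0.936046
P(Bus A down) [AND] = 0.936046 × 0.35 = 0.327616
P(Data center power outage) [OR] = 1 − (1−0.290200) × (1−0.327616) = 0.522742
Rounded to 4 decimal places: P(Data center power outage) ≈ 0.5227.

0.5227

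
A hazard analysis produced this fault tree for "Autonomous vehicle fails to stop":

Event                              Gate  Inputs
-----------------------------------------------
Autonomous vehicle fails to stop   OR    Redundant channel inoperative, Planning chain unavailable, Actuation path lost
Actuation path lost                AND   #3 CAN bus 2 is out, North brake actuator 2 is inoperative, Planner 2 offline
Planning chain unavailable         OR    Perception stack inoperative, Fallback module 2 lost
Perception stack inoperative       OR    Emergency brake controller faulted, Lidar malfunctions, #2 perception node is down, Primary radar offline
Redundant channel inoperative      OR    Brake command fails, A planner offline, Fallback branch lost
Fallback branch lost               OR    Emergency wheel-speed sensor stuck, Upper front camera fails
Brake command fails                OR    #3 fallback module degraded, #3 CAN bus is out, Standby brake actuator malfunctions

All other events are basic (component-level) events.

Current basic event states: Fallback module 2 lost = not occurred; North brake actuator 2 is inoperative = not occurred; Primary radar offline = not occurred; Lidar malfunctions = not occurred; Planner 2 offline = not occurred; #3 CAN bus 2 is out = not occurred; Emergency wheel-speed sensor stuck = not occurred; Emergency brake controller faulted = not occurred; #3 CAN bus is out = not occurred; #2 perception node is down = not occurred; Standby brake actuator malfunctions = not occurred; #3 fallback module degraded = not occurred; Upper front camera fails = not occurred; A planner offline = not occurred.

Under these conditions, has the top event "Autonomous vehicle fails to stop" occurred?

Brake command fails [OR]: #3 fallback module degraded=not, #3 CAN bus is out=not, Standby brake actuator malfunctions=not → no input occurs → does not occur.
Fallback branch lost [OR]: Emergency wheel-speed sensor stuck=not, Upper front camera fails=not → no input occurs → does not occur.
Redundant channel inoperative [OR]: Brake command fails=not, A planner offline=not, Fallback branch lost=not → no input occurs → does not occur.
Perception stack inoperative [OR]: Emergency brake controller faulted=not, Lidar malfunctions=not, #2 perception node is down=not, Primary radar offline=not → no input occurs → does not occur.
Planning chain unavailable [OR]: Perception stack inoperative=not, Fallback module 2 lost=not → no input occurs → does not occur.
Actuation path lost [AND]: #3 CAN bus 2 is out=not, North brake actuator 2 is inoperative=not, Planner 2 offline=not → not all inputs occur → does not occur.
Autonomous vehicle fails to stop [OR]: Redundant channel inoperative=not, Planning chain unavailable=not, Actuation path lost=not → no input occurs → does not occur.

No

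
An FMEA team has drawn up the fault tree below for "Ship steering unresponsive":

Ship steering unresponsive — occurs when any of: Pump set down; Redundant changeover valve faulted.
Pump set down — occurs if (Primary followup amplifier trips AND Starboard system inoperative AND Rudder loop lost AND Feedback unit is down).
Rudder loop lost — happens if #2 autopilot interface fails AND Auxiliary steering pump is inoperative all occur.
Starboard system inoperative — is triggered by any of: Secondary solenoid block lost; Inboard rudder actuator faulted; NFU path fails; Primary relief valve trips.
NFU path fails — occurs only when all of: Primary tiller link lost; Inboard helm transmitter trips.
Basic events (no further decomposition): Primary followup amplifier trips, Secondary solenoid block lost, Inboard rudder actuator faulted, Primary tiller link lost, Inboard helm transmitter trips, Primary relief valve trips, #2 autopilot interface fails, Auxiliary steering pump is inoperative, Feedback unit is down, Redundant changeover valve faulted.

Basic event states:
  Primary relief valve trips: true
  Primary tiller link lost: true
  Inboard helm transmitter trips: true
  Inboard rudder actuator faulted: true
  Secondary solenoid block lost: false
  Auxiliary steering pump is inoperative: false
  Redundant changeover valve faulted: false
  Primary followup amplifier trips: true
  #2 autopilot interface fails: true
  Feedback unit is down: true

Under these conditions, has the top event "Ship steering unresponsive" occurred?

NFU path fails [AND]: Primary tiller link lost=occurs, Inboard helm transmitter trips=occurs → all inputs occur → occurs.
Starboard system inoperative [OR]: Secondary solenoid block lost=not, Inboard rudder actuator faulted=occurs, NFU path fails=occurs, Primary relief valve trips=occurs → at least one input occurs → occurs.
Rudder loop lost [AND]: #2 autopilot interface fails=occurs, Auxiliary steering pump is inoperative=not → not all inputs occur → does not occur.
Pump set down [AND]: Primary followup amplifier trips=occurs, Starboard system inoperative=occurs, Rudder loop lost=not, Feedback unit is down=occurs → not all inputs occur → does not occur.
Ship steering unresponsive [OR]: Pump set down=not, Redundant changeover valve faulted=not → no input occurs → does not occur.

No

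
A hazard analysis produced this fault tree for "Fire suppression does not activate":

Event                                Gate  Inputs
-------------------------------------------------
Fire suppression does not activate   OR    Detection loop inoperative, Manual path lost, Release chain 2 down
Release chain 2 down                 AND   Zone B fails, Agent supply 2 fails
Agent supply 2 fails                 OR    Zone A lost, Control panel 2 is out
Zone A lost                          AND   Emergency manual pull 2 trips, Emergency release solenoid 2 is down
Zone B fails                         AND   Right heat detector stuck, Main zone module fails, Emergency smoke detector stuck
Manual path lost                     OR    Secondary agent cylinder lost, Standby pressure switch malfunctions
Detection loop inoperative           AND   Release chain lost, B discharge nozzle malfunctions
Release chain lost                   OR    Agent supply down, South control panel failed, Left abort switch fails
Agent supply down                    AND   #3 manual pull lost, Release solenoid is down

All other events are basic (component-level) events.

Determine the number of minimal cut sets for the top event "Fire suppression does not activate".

7

Agent supply down [AND]: one cut set from each child combined → 1 × 1 = 1 cut set(s).
Release chain lost [OR]: union of children's cut sets → 3 cut set(s).
Detection loop inoperative [AND]: one cut set from each child combined → 3 × 1 = 3 cut set(s).
Manual path lost [OR]: union of children's cut sets → 2 cut set(s).
Zone B fails [AND]: one cut set from each child combined → 1 × 1 × 1 = 1 cut set(s).
Zone A lost [AND]: one cut set from each child combined → 1 × 1 = 1 cut set(s).
Agent supply 2 fails [OR]: union of children's cut sets → 2 cut set(s).
Release chain 2 down [AND]: one cut set from each child combined → 1 × 2 = 2 cut set(s).
Fire suppression does not activate [OR]: union of children's cut sets → 7 cut set(s).
Minimal cut sets: {#3 manual pull lost, B discharge nozzle malfunctions, Release solenoid is down}; {B discharge nozzle malfunctions, South control panel failed}; {B discharge nozzle malfunctions, Left abort switch fails}; {Secondary agent cylinder lost}; {Standby pressure switch malfunctions}; {Emergency manual pull 2 trips, Emergency release solenoid 2 is down, Emergency smoke detector stuck, Main zone module fails, Right heat detector stuck}; {Control panel 2 is out, Emergency smoke detector stuck, Main zone module fails, Right heat detector stuck}.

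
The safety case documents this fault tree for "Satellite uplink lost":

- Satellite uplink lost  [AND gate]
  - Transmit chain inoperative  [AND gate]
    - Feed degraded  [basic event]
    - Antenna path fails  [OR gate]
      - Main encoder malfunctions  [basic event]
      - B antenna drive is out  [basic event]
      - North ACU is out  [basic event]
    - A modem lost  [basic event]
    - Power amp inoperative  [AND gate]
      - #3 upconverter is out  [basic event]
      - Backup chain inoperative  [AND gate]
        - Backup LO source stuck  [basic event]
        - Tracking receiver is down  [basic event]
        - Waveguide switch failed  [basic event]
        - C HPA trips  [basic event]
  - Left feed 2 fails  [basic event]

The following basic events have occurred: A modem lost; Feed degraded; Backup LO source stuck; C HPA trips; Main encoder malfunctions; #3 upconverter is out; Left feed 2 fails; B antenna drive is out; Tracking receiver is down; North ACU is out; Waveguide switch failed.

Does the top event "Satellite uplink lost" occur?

Yes

Antenna path fails [OR]: Main encoder malfunctions=occurs, B antenna drive is out=occurs, North ACU is out=occurs → at least one input occurs → occurs.
Backup chain inoperative [AND]: Backup LO source stuck=occurs, Tracking receiver is down=occurs, Waveguide switch failed=occurs, C HPA trips=occurs → all inputs occur → occurs.
Power amp inoperative [AND]: #3 upconverter is out=occurs, Backup chain inoperative=occurs → all inputs occur → occurs.
Transmit chain inoperative [AND]: Feed degraded=occurs, Antenna path fails=occurs, A modem lost=occurs, Power amp inoperative=occurs → all inputs occur → occurs.
Satellite uplink lost [AND]: Transmit chain inoperative=occurs, Left feed 2 fails=occurs → all inputs occur → occurs.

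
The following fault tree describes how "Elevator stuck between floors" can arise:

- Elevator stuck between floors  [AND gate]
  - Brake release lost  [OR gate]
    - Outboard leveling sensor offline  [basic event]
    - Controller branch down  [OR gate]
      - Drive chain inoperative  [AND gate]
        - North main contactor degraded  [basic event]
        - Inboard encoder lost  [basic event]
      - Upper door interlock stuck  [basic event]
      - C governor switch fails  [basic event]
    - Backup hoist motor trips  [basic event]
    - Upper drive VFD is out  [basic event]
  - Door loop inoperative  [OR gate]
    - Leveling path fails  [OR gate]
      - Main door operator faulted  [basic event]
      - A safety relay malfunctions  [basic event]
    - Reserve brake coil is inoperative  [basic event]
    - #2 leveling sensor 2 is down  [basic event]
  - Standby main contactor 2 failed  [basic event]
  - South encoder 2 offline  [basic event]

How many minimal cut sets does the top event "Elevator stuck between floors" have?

24

Drive chain inoperative [AND]: one cut set from each child combined → 1 × 1 = 1 cut set(s).
Controller branch down [OR]: union of children's cut sets → 3 cut set(s).
Brake release lost [OR]: union of children's cut sets → 6 cut set(s).
Leveling path fails [OR]: union of children's cut sets → 2 cut set(s).
Door loop inoperative [OR]: union of children's cut sets → 4 cut set(s).
Elevator stuck between floors [AND]: one cut set from each child combined → 6 × 4 × 1 × 1 = 24 cut set(s).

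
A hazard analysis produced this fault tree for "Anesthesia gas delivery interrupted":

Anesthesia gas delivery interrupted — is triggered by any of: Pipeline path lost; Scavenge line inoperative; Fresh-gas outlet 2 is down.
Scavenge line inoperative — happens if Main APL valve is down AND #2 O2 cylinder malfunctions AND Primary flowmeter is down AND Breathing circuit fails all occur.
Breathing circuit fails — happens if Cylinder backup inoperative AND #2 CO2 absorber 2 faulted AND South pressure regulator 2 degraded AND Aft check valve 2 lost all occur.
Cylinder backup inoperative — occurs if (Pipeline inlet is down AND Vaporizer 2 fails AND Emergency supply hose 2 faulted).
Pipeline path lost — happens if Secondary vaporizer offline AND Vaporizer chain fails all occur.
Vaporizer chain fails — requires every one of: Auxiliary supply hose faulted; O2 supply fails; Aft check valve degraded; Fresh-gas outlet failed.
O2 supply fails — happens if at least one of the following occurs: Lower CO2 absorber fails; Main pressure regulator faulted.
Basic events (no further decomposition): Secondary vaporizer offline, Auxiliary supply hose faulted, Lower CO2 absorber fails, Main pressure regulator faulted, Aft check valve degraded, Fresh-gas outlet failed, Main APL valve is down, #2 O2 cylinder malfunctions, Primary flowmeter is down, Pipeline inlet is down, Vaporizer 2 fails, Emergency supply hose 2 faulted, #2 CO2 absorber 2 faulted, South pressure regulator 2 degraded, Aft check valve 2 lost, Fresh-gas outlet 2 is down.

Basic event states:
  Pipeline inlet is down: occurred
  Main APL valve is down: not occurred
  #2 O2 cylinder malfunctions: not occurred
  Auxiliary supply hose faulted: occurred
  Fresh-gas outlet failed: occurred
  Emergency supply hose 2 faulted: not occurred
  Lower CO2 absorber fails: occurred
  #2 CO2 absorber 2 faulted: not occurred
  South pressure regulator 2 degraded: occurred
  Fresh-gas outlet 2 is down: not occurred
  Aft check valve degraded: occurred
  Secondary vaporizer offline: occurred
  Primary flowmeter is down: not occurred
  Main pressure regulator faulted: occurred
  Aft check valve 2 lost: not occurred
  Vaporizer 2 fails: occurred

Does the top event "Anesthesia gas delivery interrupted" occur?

Yes

O2 supply fails [OR]: Lower CO2 absorber fails=occurs, Main pressure regulator faulted=occurs → at least one input occurs → occurs.
Vaporizer chain fails [AND]: Auxiliary supply hose faulted=occurs, O2 supply fails=occurs, Aft check valve degraded=occurs, Fresh-gas outlet failed=occurs → all inputs occur → occurs.
Pipeline path lost [AND]: Secondary vaporizer offline=occurs, Vaporizer chain fails=occurs → all inputs occur → occurs.
Cylinder backup inoperative [AND]: Pipeline inlet is down=occurs, Vaporizer 2 fails=occurs, Emergency supply hose 2 faulted=not → not all inputs occur → does not occur.
Breathing circuit fails [AND]: Cylinder backup inoperative=not, #2 CO2 absorber 2 faulted=not, South pressure regulator 2 degraded=occurs, Aft check valve 2 lost=not → not all inputs occur → does not occur.
Scavenge line inoperative [AND]: Main APL valve is down=not, #2 O2 cylinder malfunctions=not, Primary flowmeter is down=not, Breathing circuit fails=not → not all inputs occur → does not occur.
Anesthesia gas delivery interrupted [OR]: Pipeline path lost=occurs, Scavenge line inoperative=not, Fresh-gas outlet 2 is down=not → at least one input occurs → occurs.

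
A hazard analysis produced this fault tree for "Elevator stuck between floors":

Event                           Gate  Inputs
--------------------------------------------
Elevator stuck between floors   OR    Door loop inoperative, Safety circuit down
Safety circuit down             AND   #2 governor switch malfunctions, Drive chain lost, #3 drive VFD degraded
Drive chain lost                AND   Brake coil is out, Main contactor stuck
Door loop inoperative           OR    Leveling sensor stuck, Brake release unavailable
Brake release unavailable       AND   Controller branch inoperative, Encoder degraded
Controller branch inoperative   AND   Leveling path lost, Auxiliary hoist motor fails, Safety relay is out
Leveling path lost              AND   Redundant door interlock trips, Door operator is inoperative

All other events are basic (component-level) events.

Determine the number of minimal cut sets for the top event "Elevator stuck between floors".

Leveling path lost [AND]: one cut set from each child combined → 1 × 1 = 1 cut set(s).
Controller branch inoperative [AND]: one cut set from each child combined → 1 × 1 × 1 = 1 cut set(s).
Brake release unavailable [AND]: one cut set from each child combined → 1 × 1 = 1 cut set(s).
Door loop inoperative [OR]: union of children's cut sets → 2 cut set(s).
Drive chain lost [AND]: one cut set from each child combined → 1 × 1 = 1 cut set(s).
Safety circuit down [AND]: one cut set from each child combined → 1 × 1 × 1 = 1 cut set(s).
Elevator stuck between floors [OR]: union of children's cut sets → 3 cut set(s).
Minimal cut sets: {Leveling sensor stuck}; {Auxiliary hoist motor fails, Door operator is inoperative, Encoder degraded, Redundant door interlock trips, Safety relay is out}; {#2 governor switch malfunctions, #3 drive VFD degraded, Brake coil is out, Main contactor stuck}.

3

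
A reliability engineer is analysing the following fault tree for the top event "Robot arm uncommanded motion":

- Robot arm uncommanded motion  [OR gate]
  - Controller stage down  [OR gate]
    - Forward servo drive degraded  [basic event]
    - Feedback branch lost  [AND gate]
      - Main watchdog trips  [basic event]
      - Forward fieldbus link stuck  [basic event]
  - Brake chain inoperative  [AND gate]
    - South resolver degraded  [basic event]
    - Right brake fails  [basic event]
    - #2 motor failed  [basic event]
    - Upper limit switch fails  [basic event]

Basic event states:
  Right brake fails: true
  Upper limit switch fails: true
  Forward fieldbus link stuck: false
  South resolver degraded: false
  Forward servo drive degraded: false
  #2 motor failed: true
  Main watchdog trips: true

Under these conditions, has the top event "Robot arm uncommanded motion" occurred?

Feedback branch lost [AND]: Main watchdog trips=occurs, Forward fieldbus link stuck=not → not all inputs occur → does not occur.
Controller stage down [OR]: Forward servo drive degraded=not, Feedback branch lost=not → no input occurs → does not occur.
Brake chain inoperative [AND]: South resolver degraded=not, Right brake fails=occurs, #2 motor failed=occurs, Upper limit switch fails=occurs → not all inputs occur → does not occur.
Robot arm uncommanded motion [OR]: Controller stage down=not, Brake chain inoperative=not → no input occurs → does not occur.

No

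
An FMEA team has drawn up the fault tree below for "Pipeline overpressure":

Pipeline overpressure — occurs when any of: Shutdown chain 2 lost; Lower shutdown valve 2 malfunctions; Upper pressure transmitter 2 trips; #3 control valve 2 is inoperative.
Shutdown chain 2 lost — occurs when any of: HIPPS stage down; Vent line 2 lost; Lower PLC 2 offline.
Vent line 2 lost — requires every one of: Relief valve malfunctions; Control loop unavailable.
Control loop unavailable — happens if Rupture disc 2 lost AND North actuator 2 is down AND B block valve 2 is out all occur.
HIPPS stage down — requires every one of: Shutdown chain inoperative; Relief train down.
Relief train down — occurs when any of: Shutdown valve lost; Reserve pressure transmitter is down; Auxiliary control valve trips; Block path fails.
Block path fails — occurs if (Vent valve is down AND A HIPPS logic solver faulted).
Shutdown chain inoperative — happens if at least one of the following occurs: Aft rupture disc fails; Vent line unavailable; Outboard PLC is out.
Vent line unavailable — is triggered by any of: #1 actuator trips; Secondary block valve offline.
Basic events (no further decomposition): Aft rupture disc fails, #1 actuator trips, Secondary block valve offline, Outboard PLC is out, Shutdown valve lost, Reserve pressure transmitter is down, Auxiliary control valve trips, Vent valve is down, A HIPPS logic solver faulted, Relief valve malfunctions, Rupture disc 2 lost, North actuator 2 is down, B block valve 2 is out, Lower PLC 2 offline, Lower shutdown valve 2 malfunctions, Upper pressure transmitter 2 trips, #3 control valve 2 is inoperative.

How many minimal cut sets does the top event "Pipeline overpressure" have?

21

Vent line unavailable [OR]: union of children's cut sets → 2 cut set(s).
Shutdown chain inoperative [OR]: union of children's cut sets → 4 cut set(s).
Block path fails [AND]: one cut set from each child combined → 1 × 1 = 1 cut set(s).
Relief train down [OR]: union of children's cut sets → 4 cut set(s).
HIPPS stage down [AND]: one cut set from each child combined → 4 × 4 = 16 cut set(s).
Control loop unavailable [AND]: one cut set from each child combined → 1 × 1 × 1 = 1 cut set(s).
Vent line 2 lost [AND]: one cut set from each child combined → 1 × 1 = 1 cut set(s).
Shutdown chain 2 lost [OR]: union of children's cut sets → 18 cut set(s).
Pipeline overpressure [OR]: union of children's cut sets → 21 cut set(s).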